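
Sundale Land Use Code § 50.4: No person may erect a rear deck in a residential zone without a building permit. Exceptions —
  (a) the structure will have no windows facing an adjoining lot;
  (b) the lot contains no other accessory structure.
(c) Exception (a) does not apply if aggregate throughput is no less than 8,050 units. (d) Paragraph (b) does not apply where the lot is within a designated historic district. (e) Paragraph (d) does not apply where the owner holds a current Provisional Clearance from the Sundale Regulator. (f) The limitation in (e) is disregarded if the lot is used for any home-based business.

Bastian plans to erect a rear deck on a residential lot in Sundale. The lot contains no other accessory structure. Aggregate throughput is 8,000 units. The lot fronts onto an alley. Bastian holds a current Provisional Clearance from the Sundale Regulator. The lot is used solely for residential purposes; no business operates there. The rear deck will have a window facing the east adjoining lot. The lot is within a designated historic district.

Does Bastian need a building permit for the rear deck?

No — exception (b) applies; Bastian does not need a building permit.

Exception (a) fails — a window faces an adjoining lot.
Exception (b): the lot has no other accessory structure — every condition holds. Under paragraphs (d)–(f): (d) would limit (b) — the lot is in a historic district — but (e) sets (d) aside: (e) operates against (d): a current Provisional Clearance is held. (f) does not operate here (the lot is solely residential), so (e) stands. So (b) applies.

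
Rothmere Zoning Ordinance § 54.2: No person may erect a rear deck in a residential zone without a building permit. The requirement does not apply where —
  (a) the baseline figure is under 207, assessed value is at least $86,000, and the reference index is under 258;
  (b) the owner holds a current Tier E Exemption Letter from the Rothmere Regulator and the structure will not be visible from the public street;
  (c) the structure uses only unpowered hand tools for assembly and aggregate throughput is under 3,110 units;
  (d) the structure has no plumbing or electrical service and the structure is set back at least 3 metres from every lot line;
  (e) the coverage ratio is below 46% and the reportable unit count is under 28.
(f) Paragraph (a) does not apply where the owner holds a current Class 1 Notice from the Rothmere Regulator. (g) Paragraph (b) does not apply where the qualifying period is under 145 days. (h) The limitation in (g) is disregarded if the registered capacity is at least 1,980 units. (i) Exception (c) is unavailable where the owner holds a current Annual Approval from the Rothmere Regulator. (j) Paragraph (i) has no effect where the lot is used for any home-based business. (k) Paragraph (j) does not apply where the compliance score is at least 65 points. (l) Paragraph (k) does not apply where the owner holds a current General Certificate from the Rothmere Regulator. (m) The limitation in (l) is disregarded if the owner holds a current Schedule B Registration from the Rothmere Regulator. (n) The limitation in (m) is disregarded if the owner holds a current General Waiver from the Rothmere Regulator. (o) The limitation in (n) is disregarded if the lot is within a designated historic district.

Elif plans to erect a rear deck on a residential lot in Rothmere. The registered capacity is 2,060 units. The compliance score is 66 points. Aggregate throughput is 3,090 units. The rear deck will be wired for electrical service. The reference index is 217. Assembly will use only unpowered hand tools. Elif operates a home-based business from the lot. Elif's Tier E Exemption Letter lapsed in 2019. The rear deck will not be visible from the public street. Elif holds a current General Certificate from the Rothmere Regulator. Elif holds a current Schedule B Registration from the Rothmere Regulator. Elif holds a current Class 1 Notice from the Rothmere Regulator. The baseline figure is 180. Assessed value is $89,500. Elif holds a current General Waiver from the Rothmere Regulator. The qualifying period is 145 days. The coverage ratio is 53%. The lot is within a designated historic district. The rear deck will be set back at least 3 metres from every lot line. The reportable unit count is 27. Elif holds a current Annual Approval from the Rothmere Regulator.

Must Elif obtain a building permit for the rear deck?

Exception (a) is satisfied on its face — the baseline figure is 180, under the 207 limit; assessed value is $89,500, meeting the $86,000 threshold; the reference index is 217, under the 258 limit. But applying paragraph (f): (f) operates against (a): a current Class 1 Notice is held. Exception (a) does not apply.
Exception (b) does not apply: there is no Tier E Exemption Letter in force.
Exception (c): assembly uses only hand tools; aggregate throughput is 3,090 units, under the 3,110 units limit — every condition holds. But: (i) applies — a current Annual Approval is held. (j) is triggered (a home-based business operates on the lot), but yields to (k): (k) operates against (j): the compliance score is 66 points, meeting the 65 points threshold. (l) would limit (k) — a current General Certificate is held — but (m) sets (l) aside: (m) is triggered — a current Schedule B Registration is held. (n) would limit (m) — a current General Waiver is held — but (o) sets (n) aside: (o) operates against (n): the lot is in a historic district. So (c) is unavailable.
Exception (d) does not apply: electrical service is planned.
Exception (e) requires that the coverage ratio is below 46%; but the coverage ratio is 53%, not below 46%, so (e) is unavailable.
No exception displaces § 54.2.

Yes — Elif must obtain a building permit.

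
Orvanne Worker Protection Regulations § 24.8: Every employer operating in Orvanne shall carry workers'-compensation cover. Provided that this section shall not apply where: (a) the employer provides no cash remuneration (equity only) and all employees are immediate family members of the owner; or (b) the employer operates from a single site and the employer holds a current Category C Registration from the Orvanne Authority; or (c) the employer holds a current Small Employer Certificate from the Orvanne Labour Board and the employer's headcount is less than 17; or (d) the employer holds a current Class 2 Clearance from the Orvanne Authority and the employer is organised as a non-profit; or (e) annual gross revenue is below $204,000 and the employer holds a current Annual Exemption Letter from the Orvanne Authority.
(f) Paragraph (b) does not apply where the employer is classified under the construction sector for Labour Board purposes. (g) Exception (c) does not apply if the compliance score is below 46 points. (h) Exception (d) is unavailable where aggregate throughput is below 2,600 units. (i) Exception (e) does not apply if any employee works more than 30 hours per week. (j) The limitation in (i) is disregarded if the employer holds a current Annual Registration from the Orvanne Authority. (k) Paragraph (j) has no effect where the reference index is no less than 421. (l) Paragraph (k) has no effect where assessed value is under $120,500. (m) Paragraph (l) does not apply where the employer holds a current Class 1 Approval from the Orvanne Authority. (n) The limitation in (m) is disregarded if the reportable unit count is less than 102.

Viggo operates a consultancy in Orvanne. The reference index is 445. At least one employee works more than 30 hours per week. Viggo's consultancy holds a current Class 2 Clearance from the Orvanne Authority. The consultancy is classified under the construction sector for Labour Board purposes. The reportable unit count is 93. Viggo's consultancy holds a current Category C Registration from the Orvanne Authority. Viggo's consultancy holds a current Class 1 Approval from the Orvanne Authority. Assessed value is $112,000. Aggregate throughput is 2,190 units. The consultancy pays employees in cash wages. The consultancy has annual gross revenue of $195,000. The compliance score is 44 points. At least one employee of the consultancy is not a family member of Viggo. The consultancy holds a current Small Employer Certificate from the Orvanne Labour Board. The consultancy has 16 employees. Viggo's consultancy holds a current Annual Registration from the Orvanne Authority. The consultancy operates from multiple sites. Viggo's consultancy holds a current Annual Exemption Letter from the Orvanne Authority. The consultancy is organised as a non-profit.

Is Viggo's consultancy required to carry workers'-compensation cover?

Exception (a) requires that the employer provides no cash remuneration (equity only); but employees are paid cash wages, so (a) is unavailable.
Exception (b) fails — the employer operates from multiple sites.
Exception (c)'s conditions are all satisfied: a current Small Employer Certificate is held; the employer's headcount is 16, less than the 17 limit. But: (g) operates against (c): the compliance score is 44 points, below the 46 points limit. Exception (c) does not apply.
Exception (d) is satisfied on its face — a current Class 2 Clearance is held; the employer is a non-profit. However, paragraph (h) must be considered: (h) is triggered — aggregate throughput is 2,190 units, below the 2,600 units limit. Exception (d) does not apply.
All of (e)'s requirements are met (annual gross revenue is $195,000, below the $204,000 limit; a current Annual Exemption Letter is held). Under paragraphs (i)–(n): (i) is triggered (at least one employee exceeds 30 hours/week), but is set aside by (j): (j) operates against (i): a current Annual Registration is held. (k) would limit (j) — the reference index is 445, meeting the 421 threshold — but (l) sets (k) aside: (l) operates against (k): assessed value is $112,000, under the $120,500 limit. (m) would limit (l) — a current Class 1 Approval is held — but (n) sets (m) aside: (n) operates — the reportable unit count is 93, less than the 102 limit. (e) remains available.

No — exception (e) applies; Viggo's consultancy is not required to carry workers'-compensation cover.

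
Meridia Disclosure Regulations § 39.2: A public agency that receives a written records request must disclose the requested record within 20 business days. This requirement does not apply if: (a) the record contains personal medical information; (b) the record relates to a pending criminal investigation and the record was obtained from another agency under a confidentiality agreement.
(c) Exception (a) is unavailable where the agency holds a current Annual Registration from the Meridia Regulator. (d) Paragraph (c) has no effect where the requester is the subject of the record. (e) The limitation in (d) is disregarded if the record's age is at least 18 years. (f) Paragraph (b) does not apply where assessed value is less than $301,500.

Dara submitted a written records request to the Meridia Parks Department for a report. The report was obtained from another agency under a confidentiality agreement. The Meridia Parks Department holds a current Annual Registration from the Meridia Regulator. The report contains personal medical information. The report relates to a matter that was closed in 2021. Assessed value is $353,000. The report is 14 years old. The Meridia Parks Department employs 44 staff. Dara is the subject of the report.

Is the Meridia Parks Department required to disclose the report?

No — exception (a) applies; the Meridia Parks Department is not required to disclose the report.

All of (a)'s requirements are met (the report contains personal medical information). Applying paragraphs (c)–(e): (c) is triggered (a current Annual Registration is held), but is set aside by (d): (d) applies — Dara is the subject of the report. (e), which would lift (d), is not engaged — the record's age is 14 years, short of 18 years. (a) remains available.
Exception (b) requires that the record relates to a pending criminal investigation; but the report relates to a closed matter, so (b) is unavailable.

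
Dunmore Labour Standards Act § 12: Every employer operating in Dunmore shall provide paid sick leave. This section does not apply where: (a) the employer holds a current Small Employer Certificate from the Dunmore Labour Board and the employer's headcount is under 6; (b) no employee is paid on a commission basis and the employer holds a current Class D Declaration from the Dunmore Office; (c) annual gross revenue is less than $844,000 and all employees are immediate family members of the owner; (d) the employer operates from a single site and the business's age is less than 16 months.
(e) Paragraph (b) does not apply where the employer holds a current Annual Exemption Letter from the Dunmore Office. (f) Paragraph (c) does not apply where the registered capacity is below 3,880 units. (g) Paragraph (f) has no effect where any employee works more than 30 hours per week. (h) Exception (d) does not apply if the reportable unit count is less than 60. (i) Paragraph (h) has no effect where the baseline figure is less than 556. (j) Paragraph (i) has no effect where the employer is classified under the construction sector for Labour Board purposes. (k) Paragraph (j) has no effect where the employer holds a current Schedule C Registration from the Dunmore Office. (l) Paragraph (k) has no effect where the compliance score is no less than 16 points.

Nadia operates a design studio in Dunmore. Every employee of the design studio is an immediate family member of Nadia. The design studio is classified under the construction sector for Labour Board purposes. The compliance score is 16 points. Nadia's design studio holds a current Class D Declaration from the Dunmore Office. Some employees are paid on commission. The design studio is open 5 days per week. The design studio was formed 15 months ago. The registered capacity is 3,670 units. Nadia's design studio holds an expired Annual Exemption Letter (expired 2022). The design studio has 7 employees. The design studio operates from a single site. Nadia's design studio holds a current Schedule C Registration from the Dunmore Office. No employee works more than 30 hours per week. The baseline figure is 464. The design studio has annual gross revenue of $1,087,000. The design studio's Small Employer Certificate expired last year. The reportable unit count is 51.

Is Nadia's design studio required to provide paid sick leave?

Exception (a) requires that the employer holds a current Small Employer Certificate from the Dunmore Labour Board; but the Small Employer Certificate has expired, so (a) is unavailable.
Exception (b) does not apply: some employees are paid on commission.
Exception (c) requires that annual gross revenue is less than $844,000; but annual gross revenue is $1,087,000, not less than $844,000, so (c) is unavailable.
All of (d)'s requirements are met (the employer operates from a single site; the business's age is 15 months, less than the 16 months limit). However, paragraphs (h)–(l) must be considered: (h) operates against (d): the reportable unit count is 51, less than the 60 limit. (i) applies (the baseline figure is 464, less than the 556 limit), but is set aside by (j): (j) operates against (i): the design studio is classified under the construction sector. (k) would limit (j) — a current Schedule C Registration is held — but (l) sets (k) aside: (l) operates against (k): the compliance score is 16 points, meeting the 16 points threshold. Exception (d) does not apply.
None of the exceptions is available; § 12 applies in full.

Yes — Nadia's design studio must provide paid sick leave.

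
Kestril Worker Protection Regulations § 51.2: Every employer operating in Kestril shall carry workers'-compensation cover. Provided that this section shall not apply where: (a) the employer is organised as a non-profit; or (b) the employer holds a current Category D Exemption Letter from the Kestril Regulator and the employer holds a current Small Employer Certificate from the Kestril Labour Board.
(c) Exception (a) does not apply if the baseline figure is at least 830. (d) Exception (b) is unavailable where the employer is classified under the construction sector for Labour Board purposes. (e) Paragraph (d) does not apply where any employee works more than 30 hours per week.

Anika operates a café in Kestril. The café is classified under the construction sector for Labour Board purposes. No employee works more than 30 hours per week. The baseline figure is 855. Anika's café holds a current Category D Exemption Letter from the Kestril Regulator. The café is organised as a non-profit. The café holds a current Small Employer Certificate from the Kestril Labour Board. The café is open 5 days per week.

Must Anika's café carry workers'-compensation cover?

All of (a)'s requirements are met (the employer is a non-profit). Turning to paragraph (c): (c) is engaged — the baseline figure is 855, meeting the 830 threshold. So (a) is unavailable.
All of (b)'s requirements are met (a current Category D Exemption Letter is held; a current Small Employer Certificate is held). But: (d) operates against (b): the café is classified under the construction sector. (e) is inapplicable (no employee exceeds 30 hours/week), so (d) stands. So (b) is unavailable.
No exception applies. The general rule governs.

Yes — Anika's café must carry workers'-compensation cover.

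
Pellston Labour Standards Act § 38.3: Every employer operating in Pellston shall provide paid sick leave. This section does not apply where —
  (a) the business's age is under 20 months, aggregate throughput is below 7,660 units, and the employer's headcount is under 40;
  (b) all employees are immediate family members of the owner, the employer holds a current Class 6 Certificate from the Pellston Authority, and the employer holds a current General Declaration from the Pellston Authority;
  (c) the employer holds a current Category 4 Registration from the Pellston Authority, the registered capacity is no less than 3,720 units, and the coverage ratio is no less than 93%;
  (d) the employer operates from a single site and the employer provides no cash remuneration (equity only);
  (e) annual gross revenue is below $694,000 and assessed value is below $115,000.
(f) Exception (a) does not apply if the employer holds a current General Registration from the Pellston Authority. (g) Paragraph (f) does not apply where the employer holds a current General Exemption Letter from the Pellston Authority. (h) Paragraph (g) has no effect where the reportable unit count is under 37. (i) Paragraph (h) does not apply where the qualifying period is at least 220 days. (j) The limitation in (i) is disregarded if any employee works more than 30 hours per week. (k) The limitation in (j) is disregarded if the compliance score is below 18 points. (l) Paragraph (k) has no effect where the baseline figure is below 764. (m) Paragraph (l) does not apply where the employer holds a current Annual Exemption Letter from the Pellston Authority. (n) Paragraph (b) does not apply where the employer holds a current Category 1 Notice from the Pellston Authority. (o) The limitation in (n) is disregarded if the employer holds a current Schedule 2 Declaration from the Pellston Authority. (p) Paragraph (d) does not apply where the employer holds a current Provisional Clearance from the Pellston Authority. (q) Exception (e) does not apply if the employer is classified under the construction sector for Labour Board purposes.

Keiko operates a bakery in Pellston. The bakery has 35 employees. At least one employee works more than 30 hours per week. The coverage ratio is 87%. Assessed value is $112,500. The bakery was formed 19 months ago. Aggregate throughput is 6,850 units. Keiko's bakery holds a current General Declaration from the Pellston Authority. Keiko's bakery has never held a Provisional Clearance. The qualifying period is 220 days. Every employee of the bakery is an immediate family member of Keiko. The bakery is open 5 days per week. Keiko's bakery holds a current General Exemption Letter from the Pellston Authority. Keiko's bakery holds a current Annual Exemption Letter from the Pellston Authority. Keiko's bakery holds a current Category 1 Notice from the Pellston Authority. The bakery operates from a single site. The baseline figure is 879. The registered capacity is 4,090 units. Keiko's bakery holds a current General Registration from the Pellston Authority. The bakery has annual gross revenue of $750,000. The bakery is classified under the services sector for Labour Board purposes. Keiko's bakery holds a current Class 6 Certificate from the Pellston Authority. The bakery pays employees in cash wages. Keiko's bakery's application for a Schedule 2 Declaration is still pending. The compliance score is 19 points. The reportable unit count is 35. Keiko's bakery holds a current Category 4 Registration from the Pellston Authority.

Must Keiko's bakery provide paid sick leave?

Exception (a) is satisfied on its face — the business's age is 19 months, under the 20 months limit; aggregate throughput is 6,850 units, below the 7,660 units limit; the employer's headcount is 35, under the 40 limit. Turning to paragraphs (f)–(m): (f) operates against (a): a current General Registration is held. (g) operates (a current General Exemption Letter is held), but is displaced by (h): (h) operates against (g): the reportable unit count is 35, under the 37 limit. (i) would limit (h) — the qualifying period is 220 days, meeting the 220 days threshold — but (j) sets (i) aside: (j) operates against (i): at least one employee exceeds 30 hours/week. (k) does not operate here (the compliance score is 19 points, not below 18 points), so (j) stands. Exception (a) does not apply.
All of (b)'s requirements are met (every employee is an immediate family member; a current Class 6 Certificate is held; a current General Declaration is held). But applying paragraphs (n)–(o): (n) operates — a current Category 1 Notice is held. (o) is inapplicable (the Schedule 2 Declaration is not current), so (n) stands. Exception (b) does not apply.
Exception (c) fails — the coverage ratio is 87%, short of 93%.
Exception (d) fails — employees are paid cash wages.
Exception (e) fails — annual gross revenue is $750,000, not below $694,000.
Every exception is unavailable, so the rule governs.

Yes — Keiko's bakery must provide paid sick leave.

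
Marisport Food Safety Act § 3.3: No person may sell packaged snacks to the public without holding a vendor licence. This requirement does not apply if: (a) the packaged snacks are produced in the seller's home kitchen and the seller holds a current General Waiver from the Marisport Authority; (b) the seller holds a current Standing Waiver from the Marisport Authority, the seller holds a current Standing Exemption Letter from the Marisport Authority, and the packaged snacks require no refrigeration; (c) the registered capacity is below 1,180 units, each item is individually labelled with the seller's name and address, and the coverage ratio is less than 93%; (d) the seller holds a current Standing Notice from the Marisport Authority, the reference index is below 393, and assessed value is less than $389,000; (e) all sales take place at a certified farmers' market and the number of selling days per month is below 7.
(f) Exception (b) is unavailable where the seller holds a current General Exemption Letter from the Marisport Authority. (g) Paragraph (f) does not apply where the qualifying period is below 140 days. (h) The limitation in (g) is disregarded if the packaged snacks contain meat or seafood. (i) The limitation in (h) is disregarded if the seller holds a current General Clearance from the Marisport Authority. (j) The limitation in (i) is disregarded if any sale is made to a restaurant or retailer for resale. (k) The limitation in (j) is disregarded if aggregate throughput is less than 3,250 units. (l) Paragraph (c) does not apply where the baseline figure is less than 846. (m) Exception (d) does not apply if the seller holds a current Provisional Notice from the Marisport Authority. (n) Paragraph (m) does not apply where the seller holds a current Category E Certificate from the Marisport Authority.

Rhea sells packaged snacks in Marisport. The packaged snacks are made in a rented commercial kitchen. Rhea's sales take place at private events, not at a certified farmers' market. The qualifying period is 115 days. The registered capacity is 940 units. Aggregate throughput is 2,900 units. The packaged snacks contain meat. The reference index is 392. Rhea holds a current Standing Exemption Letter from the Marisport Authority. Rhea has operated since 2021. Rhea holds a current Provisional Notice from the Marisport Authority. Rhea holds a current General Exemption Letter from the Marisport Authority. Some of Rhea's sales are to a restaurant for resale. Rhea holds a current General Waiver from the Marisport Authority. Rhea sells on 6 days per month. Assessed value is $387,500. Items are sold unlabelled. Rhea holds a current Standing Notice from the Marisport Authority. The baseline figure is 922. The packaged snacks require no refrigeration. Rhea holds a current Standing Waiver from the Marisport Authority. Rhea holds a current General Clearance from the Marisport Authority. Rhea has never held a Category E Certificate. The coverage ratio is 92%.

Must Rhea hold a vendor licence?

No — exception (b) applies; Rhea is not required to hold a vendor licence.

Exception (a) requires that the packaged snacks are produced in the seller's home kitchen; but the packaged snacks are made in a commercial kitchen, not a home kitchen, so (a) is unavailable.
Exception (b): a current Standing Waiver is held; a current Standing Exemption Letter is held; the packaged snacks are shelf-stable — every condition holds. Applying paragraphs (f)–(k): (f) applies (a current General Exemption Letter is held), but is set aside by (g): (g) operates against (f): the qualifying period is 115 days, below the 140 days limit. (h) applies (the packaged snacks contain meat), but is set aside by (i): (i) operates against (h): a current General Clearance is held. (j) operates (some sales are to a restaurant for resale), but is overridden by (k): (k) operates against (j): aggregate throughput is 2,900 units, less than the 3,250 units limit. So (b) applies.
Exception (c) requires that each item is individually labelled with the seller's name and address; but items are sold unlabelled, so (c) is unavailable.
All of (d)'s requirements are met (a current Standing Notice is held; the reference index is 392, below the 393 limit; assessed value is $387,500, less than the $389,000 limit). However, paragraphs (m)–(n) must be considered: (m) operates against (d): a current Provisional Notice is held. (n) is inapplicable (there is no Category E Certificate in force), so (m) stands. Exception (d) does not apply.
Exception (e) requires that all sales take place at a certified farmers' market; but sales are at private events, not a certified farmers' market, so (e) is unavailable.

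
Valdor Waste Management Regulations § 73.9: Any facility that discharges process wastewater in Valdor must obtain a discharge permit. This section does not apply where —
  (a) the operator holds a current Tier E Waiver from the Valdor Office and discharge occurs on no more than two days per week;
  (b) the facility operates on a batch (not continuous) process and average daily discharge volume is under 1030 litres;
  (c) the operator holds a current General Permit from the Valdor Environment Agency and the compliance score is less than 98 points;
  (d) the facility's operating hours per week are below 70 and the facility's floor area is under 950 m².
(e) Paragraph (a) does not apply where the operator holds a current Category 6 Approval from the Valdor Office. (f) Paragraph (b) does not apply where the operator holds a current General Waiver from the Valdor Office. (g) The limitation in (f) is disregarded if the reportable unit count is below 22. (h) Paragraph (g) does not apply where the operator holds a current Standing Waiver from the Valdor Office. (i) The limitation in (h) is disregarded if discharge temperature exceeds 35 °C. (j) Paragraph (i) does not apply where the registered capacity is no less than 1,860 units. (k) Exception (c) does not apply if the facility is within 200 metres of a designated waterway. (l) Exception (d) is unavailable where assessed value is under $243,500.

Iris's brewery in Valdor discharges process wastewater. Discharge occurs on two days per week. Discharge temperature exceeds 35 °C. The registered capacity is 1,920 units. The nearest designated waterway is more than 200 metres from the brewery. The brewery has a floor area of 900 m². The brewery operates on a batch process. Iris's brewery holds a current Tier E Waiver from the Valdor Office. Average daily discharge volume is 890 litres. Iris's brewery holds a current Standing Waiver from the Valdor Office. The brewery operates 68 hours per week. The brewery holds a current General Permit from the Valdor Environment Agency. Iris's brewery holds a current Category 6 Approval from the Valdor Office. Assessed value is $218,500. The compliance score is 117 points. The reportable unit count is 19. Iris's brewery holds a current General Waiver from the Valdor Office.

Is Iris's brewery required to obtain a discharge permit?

Exception (a) is satisfied on its face — a current Tier E Waiver is held; discharge occurs on no more than two days per week. However, paragraph (e) must be considered: (e) is engaged — a current Category 6 Approval is held. (a) is therefore removed.
Exception (b) is satisfied on its face — the facility operates on a batch process; average daily discharge volume is 890 litres, under the 1030 litres limit. Turning to paragraphs (f)–(j): (f) operates against (b): a current General Waiver is held. (g) would limit (f) — the reportable unit count is 19, below the 22 limit — but (h) sets (g) aside: (h) is engaged — a current Standing Waiver is held. (i) is engaged (discharge temperature exceeds 35 °C), but is set aside by (j): (j) operates — the registered capacity is 1,920 units, meeting the 1,860 units threshold. (b) is therefore removed.
Exception (c) requires that the compliance score is less than 98 points; but the compliance score is 117 points, not less than 98 points, so (c) is unavailable.
All of (d)'s requirements are met (the facility's operating hours per week are 68, below the 70 limit; the facility's floor area is 900 m², under the 950 m² limit). But applying paragraph (l): (l) operates against (d): assessed value is $218,500, under the $243,500 limit. So (d) is unavailable.
No exception is made out. Iris's brewery falls within the general rule.

Yes — Iris's brewery must obtain a discharge permit.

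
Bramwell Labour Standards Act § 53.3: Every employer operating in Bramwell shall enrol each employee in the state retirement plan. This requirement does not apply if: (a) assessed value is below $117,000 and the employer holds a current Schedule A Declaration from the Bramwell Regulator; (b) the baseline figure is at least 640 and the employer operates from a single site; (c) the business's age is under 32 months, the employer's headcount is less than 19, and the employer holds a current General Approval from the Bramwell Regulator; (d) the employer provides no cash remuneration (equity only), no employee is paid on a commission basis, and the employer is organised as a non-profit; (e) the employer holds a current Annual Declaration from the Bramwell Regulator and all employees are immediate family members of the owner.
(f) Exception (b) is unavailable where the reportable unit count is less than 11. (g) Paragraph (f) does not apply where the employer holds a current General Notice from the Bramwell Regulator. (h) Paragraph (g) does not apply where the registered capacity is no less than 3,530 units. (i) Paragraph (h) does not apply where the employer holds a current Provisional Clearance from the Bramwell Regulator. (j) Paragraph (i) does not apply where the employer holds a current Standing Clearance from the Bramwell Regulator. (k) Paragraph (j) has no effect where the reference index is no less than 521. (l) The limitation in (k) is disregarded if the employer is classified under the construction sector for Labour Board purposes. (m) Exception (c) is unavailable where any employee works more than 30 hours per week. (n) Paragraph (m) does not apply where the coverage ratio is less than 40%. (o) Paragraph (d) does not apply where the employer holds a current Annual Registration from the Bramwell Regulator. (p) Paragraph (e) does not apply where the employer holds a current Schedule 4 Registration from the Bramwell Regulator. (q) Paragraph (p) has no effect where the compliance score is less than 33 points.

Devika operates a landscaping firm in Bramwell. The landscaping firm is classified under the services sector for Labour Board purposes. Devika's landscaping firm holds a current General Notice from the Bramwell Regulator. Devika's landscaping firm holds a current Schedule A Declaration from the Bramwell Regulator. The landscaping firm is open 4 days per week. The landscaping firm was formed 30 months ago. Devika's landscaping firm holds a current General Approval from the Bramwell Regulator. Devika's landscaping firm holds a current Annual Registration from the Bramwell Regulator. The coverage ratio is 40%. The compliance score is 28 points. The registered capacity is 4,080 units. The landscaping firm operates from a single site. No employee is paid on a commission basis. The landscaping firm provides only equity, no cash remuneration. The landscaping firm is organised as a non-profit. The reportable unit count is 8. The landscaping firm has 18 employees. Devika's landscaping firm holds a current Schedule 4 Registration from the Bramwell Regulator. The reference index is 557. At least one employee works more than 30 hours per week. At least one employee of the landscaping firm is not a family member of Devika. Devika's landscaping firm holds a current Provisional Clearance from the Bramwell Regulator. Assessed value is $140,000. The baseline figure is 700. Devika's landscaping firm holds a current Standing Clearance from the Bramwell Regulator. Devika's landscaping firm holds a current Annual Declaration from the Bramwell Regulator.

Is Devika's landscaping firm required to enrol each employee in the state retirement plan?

No — exception (b) applies; Devika's landscaping firm is not required to enrol each employee in the state retirement plan.

Exception (a) fails — assessed value is $140,000, not below $117,000.
Exception (b): the baseline figure is 700, meeting the 640 threshold; the employer operates from a single site — every condition holds. Under paragraphs (f)–(l): (f) is triggered (the reportable unit count is 8, less than the 11 limit), but is set aside by (g): (g) operates against (f): a current General Notice is held. (h) is triggered (the registered capacity is 4,080 units, meeting the 3,530 units threshold), but is set aside by (i): (i) operates against (h): a current Provisional Clearance is held. (j) would limit (i) — a current Standing Clearance is held — but (k) sets (j) aside: (k) operates — the reference index is 557, meeting the 521 threshold. (l), which would lift (k), is inapplicable — the landscaping firm is classified under the services sector. Exception (b) stands.
Exception (c) is satisfied on its face — the business's age is 30 months, under the 32 months limit; the employer's headcount is 18, less than the 19 limit; a current General Approval is held. But: (m) is engaged — at least one employee exceeds 30 hours/week. (n), which would lift (m), is inapplicable — the coverage ratio is 40%, not less than 40%. (c) is therefore removed.
Exception (d) is satisfied on its face — remuneration is equity-only; no employee is paid on commission; the employer is a non-profit. Turning to paragraph (o): (o) is triggered — a current Annual Registration is held. (d) is therefore removed.
Exception (e) does not apply: at least one employee is not a family member.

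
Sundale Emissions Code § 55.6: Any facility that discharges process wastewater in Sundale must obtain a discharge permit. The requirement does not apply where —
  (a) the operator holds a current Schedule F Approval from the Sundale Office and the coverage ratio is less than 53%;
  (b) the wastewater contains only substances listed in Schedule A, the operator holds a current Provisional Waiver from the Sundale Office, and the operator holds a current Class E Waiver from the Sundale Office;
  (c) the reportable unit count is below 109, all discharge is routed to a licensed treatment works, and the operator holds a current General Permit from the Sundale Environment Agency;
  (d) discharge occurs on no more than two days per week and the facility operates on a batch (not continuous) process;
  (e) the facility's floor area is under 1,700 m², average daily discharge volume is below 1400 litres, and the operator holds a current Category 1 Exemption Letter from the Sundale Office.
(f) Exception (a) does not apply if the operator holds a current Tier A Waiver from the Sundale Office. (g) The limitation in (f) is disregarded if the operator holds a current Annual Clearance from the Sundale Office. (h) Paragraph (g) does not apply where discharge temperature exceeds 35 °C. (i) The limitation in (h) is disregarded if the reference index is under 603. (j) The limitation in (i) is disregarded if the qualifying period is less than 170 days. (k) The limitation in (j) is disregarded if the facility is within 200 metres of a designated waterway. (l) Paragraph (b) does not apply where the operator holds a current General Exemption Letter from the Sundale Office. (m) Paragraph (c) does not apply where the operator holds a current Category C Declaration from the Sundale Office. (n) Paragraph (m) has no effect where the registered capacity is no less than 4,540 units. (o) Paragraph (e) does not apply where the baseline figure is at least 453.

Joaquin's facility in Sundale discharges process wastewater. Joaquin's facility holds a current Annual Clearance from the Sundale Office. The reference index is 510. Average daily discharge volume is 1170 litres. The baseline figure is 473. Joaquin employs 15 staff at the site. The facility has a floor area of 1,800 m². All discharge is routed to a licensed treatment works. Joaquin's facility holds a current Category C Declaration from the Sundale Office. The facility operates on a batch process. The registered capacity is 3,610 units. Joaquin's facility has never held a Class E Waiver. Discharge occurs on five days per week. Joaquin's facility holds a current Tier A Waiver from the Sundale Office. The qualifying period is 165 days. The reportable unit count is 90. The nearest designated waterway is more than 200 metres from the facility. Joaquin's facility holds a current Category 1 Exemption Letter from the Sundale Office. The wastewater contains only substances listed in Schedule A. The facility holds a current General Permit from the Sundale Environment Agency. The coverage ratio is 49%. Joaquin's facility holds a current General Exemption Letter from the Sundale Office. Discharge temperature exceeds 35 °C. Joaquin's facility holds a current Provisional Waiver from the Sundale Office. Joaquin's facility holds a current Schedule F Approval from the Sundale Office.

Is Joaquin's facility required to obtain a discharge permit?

Yes — Joaquin's facility must obtain a discharge permit.

Exception (a) is satisfied on its face — a current Schedule F Approval is held; the coverage ratio is 49%, less than the 53% limit. But applying paragraphs (f)–(k): (f) operates against (a): a current Tier A Waiver is held. (g) is triggered (a current Annual Clearance is held), but is itself disapplied by (h): (h) operates against (g): discharge temperature exceeds 35 °C. (i) would limit (h) — the reference index is 510, under the 603 limit — but (j) sets (i) aside: (j) operates — the qualifying period is 165 days, less than the 170 days limit. (k), which would lift (j), is inapplicable — the facility is more than 200 m from any designated waterway. Exception (a) does not apply.
Exception (b) does not apply: no current Class E Waiver is held.
Exception (c): the reportable unit count is 90, below the 109 limit; discharge is routed to a licensed treatment works; a current General Permit is held — every condition holds. Turning to paragraphs (m)–(n): (m) operates against (c): a current Category C Declaration is held. (n), which would lift (m), does not operate here — the registered capacity is 3,610 units, short of 4,540 units. (c) is therefore removed.
Exception (d) fails — discharge occurs on five days per week.
Exception (e) requires that the facility's floor area is under 1,700 m²; but the facility's floor area is 1,800 m², not under 1,700 m², so (e) is unavailable.
No exception displaces § 55.6.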